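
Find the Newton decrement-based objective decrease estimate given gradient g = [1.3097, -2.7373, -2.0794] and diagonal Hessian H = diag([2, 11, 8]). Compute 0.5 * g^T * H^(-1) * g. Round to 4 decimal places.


Step 1: H is diagonal, so H^(-1) * g = [0.6549, -0.2488, -0.2599].
Step 2: g^T H^(-1) g = sum_i g_i^2 / H_ii
  = (1.3097)^2/2 + (-2.7373)^2/11 + (-2.0794)^2/8
  = 0.8577 + 0.6812 + 0.5405 = 2.0793
Step 3: Objective decrease = 0.5 * g^T H^(-1) g = 1.0397


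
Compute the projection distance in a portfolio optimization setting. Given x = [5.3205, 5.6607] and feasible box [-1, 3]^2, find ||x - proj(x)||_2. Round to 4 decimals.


Project each component onto [-1, 3].
clip(5.3205) = 3.0, clip(5.6607) = 3.0
Projection = [3.0, 3.0]
Squared diffs: [5.3847, 7.0793]
Distance = sqrt(12.464) = 3.5304


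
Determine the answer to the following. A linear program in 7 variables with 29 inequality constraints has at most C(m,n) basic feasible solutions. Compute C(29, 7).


Each vertex corresponds to some choice of n active constraints out of m, so the number of vertices is at most C(m, n) = m! / (n!(m-n)!).
m = 29, n = 7
Numerator: 29 * 28 * 27 * 26 * 25 * 24 * 23
Denominator: 7! = 5040
C(29, 7) = 1560780


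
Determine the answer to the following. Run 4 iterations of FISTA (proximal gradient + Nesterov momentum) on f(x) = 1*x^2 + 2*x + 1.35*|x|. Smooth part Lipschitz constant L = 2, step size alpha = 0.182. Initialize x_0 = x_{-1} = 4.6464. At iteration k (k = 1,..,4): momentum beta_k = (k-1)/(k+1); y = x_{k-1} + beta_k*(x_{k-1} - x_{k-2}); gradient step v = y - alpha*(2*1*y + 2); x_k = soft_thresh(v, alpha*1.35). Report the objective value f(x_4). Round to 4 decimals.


FISTA on f(x) = 1*x^2 + 2*x + 1.35*|x|
L = 2, alpha = 0.182
Iteration 1: beta = 0.0, y = 4.6464 + 0.0*(4.6464 - 4.6464) = 4.6464
  grad(y) = 11.2928, v = y - alpha*grad = 2.5911
  prox(v) = soft_thresh(2.5911, 0.2457) = 2.3454
Iteration 2: beta = 0.3333, y = 2.3454 + 0.3333*(2.3454 - 4.6464) = 1.5784
  grad(y) = 5.1568, v = y - alpha*grad = 0.6399
  prox(v) = soft_thresh(0.6399, 0.2457) = 0.3942
Iteration 3: beta = 0.5, y = 0.3942 + 0.5*(0.3942 - 2.3454) = -0.5814
  grad(y) = 0.8371, v = y - alpha*grad = -0.7338
  prox(v) = soft_thresh(-0.7338, 0.2457) = -0.4881
Iteration 4: beta = 0.6, y = -0.4881 + 0.6*(-0.4881 - 0.3942) = -1.0175
  grad(y) = -0.0349, v = y - alpha*grad = -1.0111
  prox(v) = soft_thresh(-1.0111, 0.2457) = -0.7654
f(x_4) = 1*(-0.7654)^2 + 2*(-0.7654) + 1.35*|-0.7654| = 0.0883


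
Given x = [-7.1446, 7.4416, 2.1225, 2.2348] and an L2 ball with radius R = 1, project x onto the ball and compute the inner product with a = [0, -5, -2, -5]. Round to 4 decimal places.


Step 1: Compute ||x|| (intermediates to 6 decimals).
||x|| = sqrt((-7.1446)^2 + 7.4416^2 + 2.1225^2 + 2.2348^2) = 10.766711
Step 2: Project.
Since ||x|| > R, scale = R/||x|| = 1/10.766711 = 0.092879, proj(x) = scale * x
proj(x) = [-0.663583, 0.691168, 0.197136, 0.207566]
Step 3: Dot product.
a^T * proj(x) = 0*(-0.663583) - 5*0.691168 - 2*0.197136 - 5*0.207566 = -4.8879


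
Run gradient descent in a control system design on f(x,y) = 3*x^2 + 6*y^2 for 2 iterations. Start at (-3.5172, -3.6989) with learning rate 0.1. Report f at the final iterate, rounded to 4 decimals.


Gradient descent on f(x,y) = 3*x^2 + 6*y^2.
Starting point: (-3.5172, -3.6989), alpha = 0.1
Step 1: grad_x = 2*3*-3.5172 = -21.1032, grad_y = 2*6*-3.6989 = -44.3868
  x_1 = -3.5172 - 0.1*-21.1032 = -1.4069
  y_1 = -3.6989 - 0.1*-44.3868 = 0.7398
Step 2: grad_x = 2*3*-1.4069 = -8.4413, grad_y = 2*6*0.7398 = 8.8774
  x_2 = -1.4069 - 0.1*-8.4413 = -0.5628
  y_2 = 0.7398 - 0.1*8.8774 = -0.148
f(-0.5628, -0.148) = 3*(-0.5628)^2 + 6*(-0.148)^2 = 1.0814


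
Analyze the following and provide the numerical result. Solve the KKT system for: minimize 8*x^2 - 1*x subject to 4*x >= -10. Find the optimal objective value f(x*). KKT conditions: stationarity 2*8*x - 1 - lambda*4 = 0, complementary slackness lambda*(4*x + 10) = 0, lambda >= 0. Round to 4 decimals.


Step 1: Try lambda = 0 (constraint inactive).
Stationarity: 2*8*x - 1 = 0
x* = 1/(2*8) = 0.0625
Check constraint: 4*0.0625 = 0.25 >= -10 -- satisfied.
Step 2: Compute optimal value.
f(x*) = 8*0.0625^2 - 1*0.0625 = -0.0313


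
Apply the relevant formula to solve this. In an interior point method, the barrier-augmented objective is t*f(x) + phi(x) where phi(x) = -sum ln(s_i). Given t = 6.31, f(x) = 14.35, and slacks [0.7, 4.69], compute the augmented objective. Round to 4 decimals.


Step 1: Compute log-barrier.
ln values: [-0.3567, 1.5454]
phi = -(-0.3567 + 1.5454) = -1.1888
Step 2: Compute augmented objective.
t*f(x) = 6.31*14.35 = 90.5485
Total = 90.5485 - 1.1888 = 89.3597


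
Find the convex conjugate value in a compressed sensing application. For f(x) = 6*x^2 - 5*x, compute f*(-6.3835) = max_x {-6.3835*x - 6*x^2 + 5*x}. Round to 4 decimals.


f*(y) = sup_x {y*x - a*x^2 - b*x} = sup_x {(y-b)*x - a*x^2}
FOC: (y - b) - 2a*x = 0 => x* = (y - b)/(2a)
x* = (-6.3835 + 5)/(2*6) = -0.1153
f*(-6.3835) = (y-b)^2/(4a) = (-6.3835 + 5)^2/(4*6)
= 1.9141/24 = 0.0798


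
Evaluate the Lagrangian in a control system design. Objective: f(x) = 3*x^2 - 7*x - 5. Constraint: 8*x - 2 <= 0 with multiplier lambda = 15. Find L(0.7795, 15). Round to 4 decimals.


Step 1: Evaluate f(x).
f(0.7795) = 3*0.7795^2 - 7*0.7795 - 5 = -8.6336
Step 2: Evaluate g(x).
g(0.7795) = 8*0.7795 - 2 = 4.236
Step 3: Compute Lagrangian.
L = -8.6336 + 15*4.236 = 54.9064


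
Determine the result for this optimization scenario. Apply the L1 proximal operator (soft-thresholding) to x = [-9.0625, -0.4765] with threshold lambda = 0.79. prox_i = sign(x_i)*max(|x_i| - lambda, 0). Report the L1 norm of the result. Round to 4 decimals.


Soft-thresholding with lambda = 0.79:
prox(-9.0625) = sign(-9.0625)*max(|-9.0625| - 0.79, 0) = -8.2725
prox(-0.4765) = sign(-0.4765)*max(|-0.4765| - 0.79, 0) = 0.0
prox(x) = [-8.2725, 0.0]
||prox(x)||_1 = 8.2725 + 0.0 = 8.2725


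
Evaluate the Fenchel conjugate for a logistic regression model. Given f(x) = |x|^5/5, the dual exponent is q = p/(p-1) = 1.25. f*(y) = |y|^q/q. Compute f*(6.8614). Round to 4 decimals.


The conjugate exponent q satisfies 1/p + 1/q = 1.
p = 5, so q = 5/(5 - 1) = 1.25
|y|^q = 6.8614^1.25 = 11.1049
f*(6.8614) = 11.1049 / 1.25 = 8.8839


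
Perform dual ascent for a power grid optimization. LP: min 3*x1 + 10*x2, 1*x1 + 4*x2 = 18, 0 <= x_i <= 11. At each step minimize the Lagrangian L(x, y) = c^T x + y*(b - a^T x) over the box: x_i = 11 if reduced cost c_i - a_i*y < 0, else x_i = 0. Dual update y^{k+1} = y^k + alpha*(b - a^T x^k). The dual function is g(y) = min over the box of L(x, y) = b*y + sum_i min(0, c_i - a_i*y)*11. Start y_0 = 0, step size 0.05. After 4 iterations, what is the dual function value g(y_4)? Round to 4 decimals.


Dual ascent for LP: min 3*x1 + 10*x2, 1*x1 + 4*x2 = 18, 0 <= x_i <= 11
Step 1: y^k = 0.0, reduced costs: (3.0, 10.0)
  x^k = (0.0, 0.0), subgradient = b - a^T x = 18.0
  y^{k+1} = 0.0 + 0.05*18.0 = 0.9
Step 2: y^k = 0.9, reduced costs: (2.1, 6.4)
  x^k = (0.0, 0.0), subgradient = b - a^T x = 18.0
  y^{k+1} = 0.9 + 0.05*18.0 = 1.8
Step 3: y^k = 1.8, reduced costs: (1.2, 2.8)
  x^k = (0.0, 0.0), subgradient = b - a^T x = 18.0
  y^{k+1} = 1.8 + 0.05*18.0 = 2.7
Step 4: y^k = 2.7, reduced costs: (0.3, -0.8)
  x^k = (0.0, 11.0), subgradient = b - a^T x = -26.0
  y^{k+1} = 2.7 + 0.05*-26.0 = 1.4
Dual objective at y_4 = 1.4: reduced costs (1.6, 4.4), box minimizer x = (0.0, 0.0)
g(y_4) = b*y + (c1 - a1*y)*x1 + (c2 - a2*y)*x2 = 18*1.4 + 1.6*0.0 + 4.4*0.0 = 25.2 + 0.0 + 0.0 = 25.2


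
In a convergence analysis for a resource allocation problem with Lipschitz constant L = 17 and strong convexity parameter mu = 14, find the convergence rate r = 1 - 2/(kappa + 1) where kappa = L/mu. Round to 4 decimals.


Step 1: Compute the condition number.
kappa = L/mu = 17/14 = 1.2143
Step 2: Compute the convergence rate.
r = 1 - 2/(kappa + 1) = 1 - 2*mu/(L + mu) = (L - mu)/(L + mu) = 3/31 = 0.0968


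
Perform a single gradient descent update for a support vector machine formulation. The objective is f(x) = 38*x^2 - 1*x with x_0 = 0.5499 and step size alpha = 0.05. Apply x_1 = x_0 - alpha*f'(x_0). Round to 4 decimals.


We compute the gradient at x_0 and apply the update.
f'(x) = 76*x - 1
f'(0.5499) = 76*0.5499 - 1 = 40.7924
x_1 = 0.5499 - 0.05*40.7924 = -1.4897


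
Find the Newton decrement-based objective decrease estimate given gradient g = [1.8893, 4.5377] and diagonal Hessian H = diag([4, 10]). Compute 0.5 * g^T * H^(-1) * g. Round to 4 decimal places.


Step 1: H is diagonal, so H^(-1) * g = [0.4723, 0.4538].
Step 2: g^T H^(-1) g = sum_i g_i^2 / H_ii
  = (1.8893)^2/4 + (4.5377)^2/10
  = 0.8924 + 2.0591 = 2.9514
Step 3: Objective decrease = 0.5 * g^T H^(-1) g = 1.4757


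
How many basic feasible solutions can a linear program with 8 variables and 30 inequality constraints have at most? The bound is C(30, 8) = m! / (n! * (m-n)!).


Each vertex corresponds to some choice of n active constraints out of m, so the number of vertices is at most C(m, n) = m! / (n!(m-n)!).
m = 30, n = 8
Numerator: 30 * 29 * 28 * 27 * 26 * 25 * 24 * 23
Denominator: 8! = 40320
C(30, 8) = 5852925


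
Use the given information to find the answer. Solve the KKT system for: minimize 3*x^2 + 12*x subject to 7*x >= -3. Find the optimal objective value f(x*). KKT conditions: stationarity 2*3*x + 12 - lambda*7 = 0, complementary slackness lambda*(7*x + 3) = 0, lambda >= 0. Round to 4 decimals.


Step 1: Try lambda = 0 (constraint inactive).
x_unc = -12/(2*3) = -2.0
Check: 7*-2.0 = -14.0 < -3 -- violated!
Step 2: Constraint must be active: 7*x = -3
x* = -3/7 = -0.4286 (rounded; the exact value -3/7 is used below)
lambda = (2*3*(-3/7) + 12)/7 = 1.3469
Step 3: Compute optimal value.
f(x*) = 3*(-3/7)^2 + 12*(-3/7) = -4.5918


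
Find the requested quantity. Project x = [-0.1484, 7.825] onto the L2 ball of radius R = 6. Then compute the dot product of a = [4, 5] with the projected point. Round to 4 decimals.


Step 1: Compute ||x|| (intermediates to 6 decimals).
||x|| = sqrt((-0.1484)^2 + 7.825^2) = 7.826407
Step 2: Project.
Since ||x|| > R, scale = R/||x|| = 6/7.826407 = 0.766635, proj(x) = scale * x
proj(x) = [-0.113769, 5.998919]
Step 3: Dot product.
a^T * proj(x) = 4*(-0.113769) + 5*5.998919 = 29.5395


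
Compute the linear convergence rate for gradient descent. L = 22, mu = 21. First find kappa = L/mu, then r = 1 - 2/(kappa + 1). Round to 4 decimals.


Step 1: Compute the condition number.
kappa = L/mu = 22/21 = 1.0476
Step 2: Compute the convergence rate.
r = 1 - 2/(kappa + 1) = 1 - 2*mu/(L + mu) = (L - mu)/(L + mu) = 1/43 = 0.0233


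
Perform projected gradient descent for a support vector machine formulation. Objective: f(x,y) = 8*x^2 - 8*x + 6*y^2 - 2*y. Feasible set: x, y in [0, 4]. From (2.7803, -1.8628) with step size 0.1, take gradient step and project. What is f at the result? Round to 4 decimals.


Step 1: Compute gradient at (2.7803, -1.8628).
grad_x = 2*8*2.7803 - 8 = 36.4848
grad_y = 2*6*-1.8628 - 2 = -24.3536
Step 2: Gradient step.
x_raw = 2.7803 - 0.1*36.4848 = -0.8682
y_raw = -1.8628 - 0.1*-24.3536 = 0.5726
Step 3: Project onto [0, 4].
x_proj = clip(-0.8682) = 0.0
y_proj = clip(0.5726) = 0.5726
Step 4: Evaluate f.
f(0.0, 0.5726) = 0.8218


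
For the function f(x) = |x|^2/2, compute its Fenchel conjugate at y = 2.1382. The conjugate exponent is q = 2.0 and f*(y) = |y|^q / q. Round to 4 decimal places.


The conjugate exponent q satisfies 1/p + 1/q = 1.
p = 2, so q = 2/(2 - 1) = 2.0
|y|^q = 2.1382^2.0 = 4.5719
f*(2.1382) = 4.5719 / 2.0 = 2.2859


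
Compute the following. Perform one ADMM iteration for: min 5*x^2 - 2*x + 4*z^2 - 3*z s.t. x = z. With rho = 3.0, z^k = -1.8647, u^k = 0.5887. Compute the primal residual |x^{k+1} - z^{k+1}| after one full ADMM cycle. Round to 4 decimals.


ADMM iteration with rho = 3.0, z^k = -1.8647, u^k = 0.5887
Step 1: x-update.
Minimize 5*x^2 - 2*x + (3.0/2)*(x + 1.8647 + 0.5887)^2
FOC: (2*5 + 3.0)*x = 2 + 3.0*(-1.8647 - 0.5887)
x^{k+1} = -0.4123
Step 2: z-update.
Minimize 4*z^2 - 3*z + (3.0/2)*(-0.4123 - z + 0.5887)^2
FOC: (2*4 + 3.0)*z = 3 + 3.0*(-0.4123 + 0.5887)
z^{k+1} = 0.3208
Step 3: u-update.
u^{k+1} = 0.5887 - 0.4123 - 0.3208 = -0.1445
Step 4: Primal residual = |-0.4123 - 0.3208| = 0.7332


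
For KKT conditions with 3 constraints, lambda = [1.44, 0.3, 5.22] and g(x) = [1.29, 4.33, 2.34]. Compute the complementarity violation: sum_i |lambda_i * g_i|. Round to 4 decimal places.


KKT complementary slackness check:
lambda_1 * g_1 = 1.44 * 1.29 = 1.8576
lambda_2 * g_2 = 0.3 * 4.33 = 1.299
lambda_3 * g_3 = 5.22 * 2.34 = 12.2148
Total violation = 1.8576 + 1.299 + 12.2148 = 15.3714


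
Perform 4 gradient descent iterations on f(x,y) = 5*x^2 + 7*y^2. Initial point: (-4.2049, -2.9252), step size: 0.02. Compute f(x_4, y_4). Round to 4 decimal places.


Gradient descent on f(x,y) = 5*x^2 + 7*y^2.
Starting point: (-4.2049, -2.9252), alpha = 0.02
Step 1: grad_x = 2*5*-4.2049 = -42.049, grad_y = 2*7*-2.9252 = -40.9528
  x_1 = -4.2049 - 0.02*-42.049 = -3.3639
  y_1 = -2.9252 - 0.02*-40.9528 = -2.1061
Step 2: grad_x = 2*5*-3.3639 = -33.6392, grad_y = 2*7*-2.1061 = -29.486
  x_2 = -3.3639 - 0.02*-33.6392 = -2.6911
  y_2 = -2.1061 - 0.02*-29.486 = -1.5164
Step 3: grad_x = 2*5*-2.6911 = -26.9114, grad_y = 2*7*-1.5164 = -21.2299
  x_3 = -2.6911 - 0.02*-26.9114 = -2.1529
  y_3 = -1.5164 - 0.02*-21.2299 = -1.0918
Step 4: grad_x = 2*5*-2.1529 = -21.5291, grad_y = 2*7*-1.0918 = -15.2856
  x_4 = -2.1529 - 0.02*-21.5291 = -1.7223
  y_4 = -1.0918 - 0.02*-15.2856 = -0.7861
f(-1.7223, -0.7861) = 5*(-1.7223)^2 + 7*(-0.7861)^2 = 19.1579


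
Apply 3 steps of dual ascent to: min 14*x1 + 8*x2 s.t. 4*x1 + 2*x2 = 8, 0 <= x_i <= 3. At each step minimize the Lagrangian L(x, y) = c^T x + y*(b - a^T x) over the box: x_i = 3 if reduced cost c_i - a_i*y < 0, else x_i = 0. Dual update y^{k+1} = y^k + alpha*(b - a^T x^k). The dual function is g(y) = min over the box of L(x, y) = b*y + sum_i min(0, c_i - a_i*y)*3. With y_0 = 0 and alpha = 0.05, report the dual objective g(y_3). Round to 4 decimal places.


Dual ascent for LP: min 14*x1 + 8*x2, 4*x1 + 2*x2 = 8, 0 <= x_i <= 3
Step 1: y^k = 0.0, reduced costs: (14.0, 8.0)
  x^k = (0.0, 0.0), subgradient = b - a^T x = 8.0
  y^{k+1} = 0.0 + 0.05*8.0 = 0.4
Step 2: y^k = 0.4, reduced costs: (12.4, 7.2)
  x^k = (0.0, 0.0), subgradient = b - a^T x = 8.0
  y^{k+1} = 0.4 + 0.05*8.0 = 0.8
Step 3: y^k = 0.8, reduced costs: (10.8, 6.4)
  x^k = (0.0, 0.0), subgradient = b - a^T x = 8.0
  y^{k+1} = 0.8 + 0.05*8.0 = 1.2
Dual objective at y_3 = 1.2: reduced costs (9.2, 5.6), box minimizer x = (0.0, 0.0)
g(y_3) = b*y + (c1 - a1*y)*x1 + (c2 - a2*y)*x2 = 8*1.2 + 9.2*0.0 + 5.6*0.0 = 9.6 + 0.0 + 0.0 = 9.6


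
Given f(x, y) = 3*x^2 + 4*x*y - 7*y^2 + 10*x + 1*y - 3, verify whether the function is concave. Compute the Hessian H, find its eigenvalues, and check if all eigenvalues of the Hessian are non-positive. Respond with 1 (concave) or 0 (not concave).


The Hessian of f(x,y) = 3*x^2 + 4*x*y - 7*y^2 + 10*x + 1*y - 3 is:
H = [[6, 4], [4, -14]]
Trace = 6 - 14 = -8
Determinant = 6*-14 - (4)^2 = -100
Discriminant = (-8)^2 - 4*-100 = 464.0
Eigenvalues: lambda_1 = -14.7703, lambda_2 = 6.7703
The function is not concave.

0


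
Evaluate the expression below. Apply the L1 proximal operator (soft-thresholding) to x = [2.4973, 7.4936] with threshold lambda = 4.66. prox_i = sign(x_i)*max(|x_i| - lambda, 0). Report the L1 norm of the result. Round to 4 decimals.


Soft-thresholding with lambda = 4.66:
prox(2.4973) = sign(2.4973)*max(|2.4973| - 4.66, 0) = 0.0
prox(7.4936) = sign(7.4936)*max(|7.4936| - 4.66, 0) = 2.8336
prox(x) = [0.0, 2.8336]
||prox(x)||_1 = 0.0 + 2.8336 = 2.8336


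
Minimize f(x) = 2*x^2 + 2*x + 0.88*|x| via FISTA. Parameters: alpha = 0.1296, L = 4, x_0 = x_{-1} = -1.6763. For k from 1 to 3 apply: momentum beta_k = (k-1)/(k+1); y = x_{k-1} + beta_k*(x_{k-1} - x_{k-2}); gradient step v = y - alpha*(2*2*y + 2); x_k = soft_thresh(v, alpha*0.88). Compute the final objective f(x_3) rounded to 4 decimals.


FISTA on f(x) = 2*x^2 + 2*x + 0.88*|x|
L = 4, alpha = 0.1296
Iteration 1: beta = 0.0, y = -1.6763 + 0.0*(-1.6763 + 1.6763) = -1.6763
  grad(y) = -4.7052, v = y - alpha*grad = -1.0665
  prox(v) = soft_thresh(-1.0665, 0.114) = -0.9525
Iteration 2: beta = 0.3333, y = -0.9525 + 0.3333*(-0.9525 + 1.6763) = -0.7112
  grad(y) = -0.8447, v = y - alpha*grad = -0.6017
  prox(v) = soft_thresh(-0.6017, 0.114) = -0.4877
Iteration 3: beta = 0.5, y = -0.4877 + 0.5*(-0.4877 + 0.9525) = -0.2553
  grad(y) = 0.979, v = y - alpha*grad = -0.3821
  prox(v) = soft_thresh(-0.3821, 0.114) = -0.2681
f(x_3) = 2*(-0.2681)^2 + 2*(-0.2681) + 0.88*|-0.2681| = -0.1565


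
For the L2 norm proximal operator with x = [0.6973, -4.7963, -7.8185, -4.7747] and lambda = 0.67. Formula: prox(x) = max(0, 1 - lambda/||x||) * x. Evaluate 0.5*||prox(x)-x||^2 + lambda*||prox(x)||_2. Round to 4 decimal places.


Step 1: Compute ||x||.
||x|| = 10.3642
Step 2: Compute scaling factor.
scale = max(0, 1 - 0.67/10.3642) = 0.9354
Step 3: prox(x) = [0.6522, -4.4862, -7.3131, -4.466]
||prox(x)|| = 9.6942
Step 4: Proximal objective.
0.5*||prox-x||^2 = 0.2245
lambda*||prox|| = 6.4951
Total = 6.7196


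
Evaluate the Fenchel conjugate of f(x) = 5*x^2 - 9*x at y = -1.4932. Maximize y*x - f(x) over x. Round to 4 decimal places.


f*(y) = sup_x {y*x - a*x^2 - b*x} = sup_x {(y-b)*x - a*x^2}
FOC: (y - b) - 2a*x = 0 => x* = (y - b)/(2a)
x* = (-1.4932 + 9)/(2*5) = 0.7507
f*(-1.4932) = (y-b)^2/(4a) = (-1.4932 + 9)^2/(4*5)
= 56.352/20 = 2.8176


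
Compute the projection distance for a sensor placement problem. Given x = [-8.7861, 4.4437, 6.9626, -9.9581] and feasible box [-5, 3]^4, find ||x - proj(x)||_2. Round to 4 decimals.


Project each component onto [-5, 3].
clip(-8.7861) = -5.0, clip(4.4437) = 3.0, clip(6.9626) = 3.0, clip(-9.9581) = -5.0
Projection = [-5.0, 3.0, 3.0, -5.0]
Squared diffs: [14.3346, 2.0843, 15.7022, 24.5828]
Distance = sqrt(56.7039) = 7.5302


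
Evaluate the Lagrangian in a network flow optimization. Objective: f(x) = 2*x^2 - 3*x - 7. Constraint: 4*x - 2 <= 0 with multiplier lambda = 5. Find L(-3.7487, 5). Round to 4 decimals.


Step 1: Evaluate f(x).
f(-3.7487) = 2*(-3.7487)^2 - 3*(-3.7487) - 7 = 32.3516
Step 2: Evaluate g(x).
g(-3.7487) = 4*-3.7487 - 2 = -16.9948
Step 3: Compute Lagrangian.
L = 32.3516 + 5*-16.9948 = -52.6224


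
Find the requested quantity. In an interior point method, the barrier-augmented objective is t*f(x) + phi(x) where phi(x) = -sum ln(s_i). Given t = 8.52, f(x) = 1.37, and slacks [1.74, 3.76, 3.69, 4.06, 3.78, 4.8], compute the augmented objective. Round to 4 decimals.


Step 1: Compute log-barrier.
ln values: [0.5539, 1.3244, 1.3056, 1.4012, 1.3297, 1.5686]
phi = -(0.5539 + 1.3244 + 1.3056 + 1.4012 + 1.3297 + 1.5686) = -7.4835
Step 2: Compute augmented objective.
t*f(x) = 8.52*1.37 = 11.6724
Total = 11.6724 - 7.4835 = 4.1889


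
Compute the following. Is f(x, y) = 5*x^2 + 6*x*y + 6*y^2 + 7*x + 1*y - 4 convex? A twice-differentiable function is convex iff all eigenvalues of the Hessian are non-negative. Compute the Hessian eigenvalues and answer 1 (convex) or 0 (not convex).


The Hessian of f(x,y) = 5*x^2 + 6*x*y + 6*y^2 + 7*x + 1*y - 4 is:
H = [[10, 6], [6, 12]]
Trace = 10 + 12 = 22
Determinant = 10*12 - (6)^2 = 84
Discriminant = (22)^2 - 4*84 = 148.0
Eigenvalues: lambda_1 = 4.9172, lambda_2 = 17.0828
The function is convex.

1


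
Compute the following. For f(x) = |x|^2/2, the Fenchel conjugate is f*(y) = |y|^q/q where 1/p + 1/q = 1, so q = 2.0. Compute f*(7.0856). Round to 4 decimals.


The conjugate exponent q satisfies 1/p + 1/q = 1.
p = 2, so q = 2/(2 - 1) = 2.0
|y|^q = 7.0856^2.0 = 50.2057
f*(7.0856) = 50.2057 / 2.0 = 25.1029


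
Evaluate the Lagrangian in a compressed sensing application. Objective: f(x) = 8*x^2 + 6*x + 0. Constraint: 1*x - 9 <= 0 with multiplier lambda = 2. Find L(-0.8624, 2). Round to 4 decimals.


Step 1: Evaluate f(x).
f(-0.8624) = 8*(-0.8624)^2 + 6*(-0.8624) + 0 = 0.7755
Step 2: Evaluate g(x).
g(-0.8624) = 1*-0.8624 - 9 = -9.8624
Step 3: Compute Lagrangian.
L = 0.7755 + 2*-9.8624 = -18.9493


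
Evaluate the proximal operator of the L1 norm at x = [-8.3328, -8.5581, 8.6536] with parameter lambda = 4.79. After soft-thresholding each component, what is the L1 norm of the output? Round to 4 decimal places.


Soft-thresholding with lambda = 4.79:
prox(-8.3328) = sign(-8.3328)*max(|-8.3328| - 4.79, 0) = -3.5428
prox(-8.5581) = sign(-8.5581)*max(|-8.5581| - 4.79, 0) = -3.7681
prox(8.6536) = sign(8.6536)*max(|8.6536| - 4.79, 0) = 3.8636
prox(x) = [-3.5428, -3.7681, 3.8636]
||prox(x)||_1 = 3.5428 + 3.7681 + 3.8636 = 11.1745


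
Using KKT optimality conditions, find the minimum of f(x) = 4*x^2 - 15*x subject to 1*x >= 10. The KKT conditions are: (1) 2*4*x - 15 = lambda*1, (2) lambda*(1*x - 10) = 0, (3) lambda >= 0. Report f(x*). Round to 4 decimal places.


Step 1: Try lambda = 0 (constraint inactive).
x_unc = 15/(2*4) = 1.875
Check: 1*1.875 = 1.875 < 10 -- violated!
Step 2: Constraint must be active: 1*x = 10
x* = 10/1 = 10.0
lambda = (2*4*10.0 - 15)/1 = 65.0
Step 3: Compute optimal value.
f(x*) = 4*10.0^2 - 15*10.0 = 250.0


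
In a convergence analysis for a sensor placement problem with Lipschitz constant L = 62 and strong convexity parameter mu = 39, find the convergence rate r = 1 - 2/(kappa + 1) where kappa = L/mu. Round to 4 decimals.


Step 1: Compute the condition number.
kappa = L/mu = 62/39 = 1.5897
Step 2: Compute the convergence rate.
r = 1 - 2/(kappa + 1) = 1 - 2*mu/(L + mu) = (L - mu)/(L + mu) = 23/101 = 0.2277


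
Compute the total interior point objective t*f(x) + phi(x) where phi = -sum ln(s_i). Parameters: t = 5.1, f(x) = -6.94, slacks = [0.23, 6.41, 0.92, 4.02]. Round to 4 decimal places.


Step 1: Compute log-barrier.
ln values: [-1.4697, 1.8579, -0.0834, 1.3913]
phi = -(-1.4697 + 1.8579 - 0.0834 + 1.3913) = -1.6961
Step 2: Compute augmented objective.
t*f(x) = 5.1*-6.94 = -35.394
Total = -35.394 - 1.6961 = -37.0901


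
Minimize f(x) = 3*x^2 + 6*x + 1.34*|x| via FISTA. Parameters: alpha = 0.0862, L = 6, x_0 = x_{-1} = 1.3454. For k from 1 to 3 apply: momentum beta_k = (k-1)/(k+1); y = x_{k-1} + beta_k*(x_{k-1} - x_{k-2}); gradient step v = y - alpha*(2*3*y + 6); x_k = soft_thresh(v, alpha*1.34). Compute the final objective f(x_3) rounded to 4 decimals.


FISTA on f(x) = 3*x^2 + 6*x + 1.34*|x|
L = 6, alpha = 0.0862
Iteration 1: beta = 0.0, y = 1.3454 + 0.0*(1.3454 - 1.3454) = 1.3454
  grad(y) = 14.0724, v = y - alpha*grad = 0.1324
  prox(v) = soft_thresh(0.1324, 0.1155) = 0.0169
Iteration 2: beta = 0.3333, y = 0.0169 + 0.3333*(0.0169 - 1.3454) = -0.426
  grad(y) = 3.444, v = y - alpha*grad = -0.7229
  prox(v) = soft_thresh(-0.7229, 0.1155) = -0.6074
Iteration 3: beta = 0.5, y = -0.6074 + 0.5*(-0.6074 - 0.0169) = -0.9195
  grad(y) = 0.4832, v = y - alpha*grad = -0.9611
  prox(v) = soft_thresh(-0.9611, 0.1155) = -0.8456
f(x_3) = 3*(-0.8456)^2 + 6*(-0.8456) + 1.34*|-0.8456| = -1.7954


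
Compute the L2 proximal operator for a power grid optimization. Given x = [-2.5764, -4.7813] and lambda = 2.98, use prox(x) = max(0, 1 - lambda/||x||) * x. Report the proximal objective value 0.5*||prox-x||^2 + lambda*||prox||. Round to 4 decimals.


Step 1: Compute ||x||.
||x|| = 5.4313
Step 2: Compute scaling factor.
scale = max(0, 1 - 2.98/5.4313) = 0.4513
Step 3: prox(x) = [-1.1628, -2.1579]
||prox(x)|| = 2.4513
Step 4: Proximal objective.
0.5*||prox-x||^2 = 4.4402
lambda*||prox|| = 7.3049
Total = 11.745


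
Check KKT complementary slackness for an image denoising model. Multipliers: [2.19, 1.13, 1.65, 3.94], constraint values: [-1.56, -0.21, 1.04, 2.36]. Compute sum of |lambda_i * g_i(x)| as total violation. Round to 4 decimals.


KKT complementary slackness check:
lambda_1 * g_1 = 2.19 * -1.56 = -3.4164
lambda_2 * g_2 = 1.13 * -0.21 = -0.2373
lambda_3 * g_3 = 1.65 * 1.04 = 1.716
lambda_4 * g_4 = 3.94 * 2.36 = 9.2984
Total violation = 3.4164 + 0.2373 + 1.716 + 9.2984 = 14.6681


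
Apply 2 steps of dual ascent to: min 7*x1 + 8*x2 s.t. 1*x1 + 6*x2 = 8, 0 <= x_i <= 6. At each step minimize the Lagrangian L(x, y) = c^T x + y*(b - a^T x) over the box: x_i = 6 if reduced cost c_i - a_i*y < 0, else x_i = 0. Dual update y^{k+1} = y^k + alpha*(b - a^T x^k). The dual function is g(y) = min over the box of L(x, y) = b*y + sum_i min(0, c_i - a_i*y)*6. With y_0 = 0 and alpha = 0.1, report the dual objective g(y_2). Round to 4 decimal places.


Dual ascent for LP: min 7*x1 + 8*x2, 1*x1 + 6*x2 = 8, 0 <= x_i <= 6
Step 1: y^k = 0.0, reduced costs: (7.0, 8.0)
  x^k = (0.0, 0.0), subgradient = b - a^T x = 8.0
  y^{k+1} = 0.0 + 0.1*8.0 = 0.8
Step 2: y^k = 0.8, reduced costs: (6.2, 3.2)
  x^k = (0.0, 0.0), subgradient = b - a^T x = 8.0
  y^{k+1} = 0.8 + 0.1*8.0 = 1.6
Dual objective at y_2 = 1.6: reduced costs (5.4, -1.6), box minimizer x = (0.0, 6.0)
g(y_2) = b*y + (c1 - a1*y)*x1 + (c2 - a2*y)*x2 = 8*1.6 + 5.4*0.0 + (-1.6)*6.0 = 12.8 + 0.0 - 9.6 = 3.2


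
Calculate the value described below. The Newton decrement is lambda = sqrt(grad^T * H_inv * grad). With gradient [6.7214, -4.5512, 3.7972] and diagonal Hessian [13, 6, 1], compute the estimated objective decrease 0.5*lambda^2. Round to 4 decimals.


Step 1: H is diagonal, so H^(-1) * g = [0.517, -0.7585, 3.7972].
Step 2: g^T H^(-1) g = sum_i g_i^2 / H_ii
  = (6.7214)^2/13 + (-4.5512)^2/6 + (3.7972)^2/1
  = 3.4752 + 3.4522 + 14.4187 = 21.3461
Step 3: Objective decrease = 0.5 * g^T H^(-1) g = 10.6731


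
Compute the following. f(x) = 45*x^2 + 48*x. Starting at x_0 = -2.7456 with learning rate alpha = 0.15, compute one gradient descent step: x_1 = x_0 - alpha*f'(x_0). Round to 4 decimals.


We compute the gradient at x_0 and apply the update.
f'(x) = 90*x + 48
f'(-2.7456) = 90*-2.7456 + 48 = -199.104
x_1 = -2.7456 - 0.15*-199.104 = 27.12


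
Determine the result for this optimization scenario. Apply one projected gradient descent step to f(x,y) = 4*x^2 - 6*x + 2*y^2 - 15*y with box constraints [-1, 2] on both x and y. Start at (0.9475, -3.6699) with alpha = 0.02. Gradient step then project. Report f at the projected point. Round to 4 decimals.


Step 1: Compute gradient at (0.9475, -3.6699).
grad_x = 2*4*0.9475 - 6 = 1.58
grad_y = 2*2*-3.6699 - 15 = -29.6796
Step 2: Gradient step.
x_raw = 0.9475 - 0.02*1.58 = 0.9159
y_raw = -3.6699 - 0.02*-29.6796 = -3.0763
Step 3: Project onto [-1, 2].
x_proj = clip(0.9159) = 0.9159
y_proj = clip(-3.0763) = -1.0
Step 4: Evaluate f.
f(0.9159, -1.0) = 14.8601


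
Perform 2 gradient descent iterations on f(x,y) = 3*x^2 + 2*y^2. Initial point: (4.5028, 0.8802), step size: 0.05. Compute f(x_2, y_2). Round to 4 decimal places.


Gradient descent on f(x,y) = 3*x^2 + 2*y^2.
Starting point: (4.5028, 0.8802), alpha = 0.05
Step 1: grad_x = 2*3*4.5028 = 27.0168, grad_y = 2*2*0.8802 = 3.5208
  x_1 = 4.5028 - 0.05*27.0168 = 3.152
  y_1 = 0.8802 - 0.05*3.5208 = 0.7042
Step 2: grad_x = 2*3*3.152 = 18.9118, grad_y = 2*2*0.7042 = 2.8166
  x_2 = 3.152 - 0.05*18.9118 = 2.2064
  y_2 = 0.7042 - 0.05*2.8166 = 0.5633
f(2.2064, 0.5633) = 3*2.2064^2 + 2*0.5633^2 = 15.2389


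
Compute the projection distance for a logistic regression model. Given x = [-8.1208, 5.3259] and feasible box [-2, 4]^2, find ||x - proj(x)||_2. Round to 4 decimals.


Project each component onto [-2, 4].
clip(-8.1208) = -2.0, clip(5.3259) = 4.0
Projection = [-2.0, 4.0]
Squared diffs: [37.4642, 1.758]
Distance = sqrt(39.2222) = 6.2628


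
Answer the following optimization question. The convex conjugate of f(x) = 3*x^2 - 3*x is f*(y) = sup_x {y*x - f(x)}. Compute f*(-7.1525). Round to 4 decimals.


f*(y) = sup_x {y*x - a*x^2 - b*x} = sup_x {(y-b)*x - a*x^2}
FOC: (y - b) - 2a*x = 0 => x* = (y - b)/(2a)
x* = (-7.1525 + 3)/(2*3) = -0.6921
f*(-7.1525) = (y-b)^2/(4a) = (-7.1525 + 3)^2/(4*3)
= 17.2433/12 = 1.4369


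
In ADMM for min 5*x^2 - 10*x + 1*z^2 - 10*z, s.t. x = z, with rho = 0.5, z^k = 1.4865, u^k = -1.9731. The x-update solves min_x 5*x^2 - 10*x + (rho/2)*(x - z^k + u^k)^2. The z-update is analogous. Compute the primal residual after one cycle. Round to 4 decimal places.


ADMM iteration with rho = 0.5, z^k = 1.4865, u^k = -1.9731
Step 1: x-update.
Minimize 5*x^2 - 10*x + (0.5/2)*(x - 1.4865 - 1.9731)^2
FOC: (2*5 + 0.5)*x = 10 + 0.5*(1.4865 + 1.9731)
x^{k+1} = 1.1171
Step 2: z-update.
Minimize 1*z^2 - 10*z + (0.5/2)*(1.1171 - z - 1.9731)^2
FOC: (2*1 + 0.5)*z = 10 + 0.5*(1.1171 - 1.9731)
z^{k+1} = 3.8288
Step 3: u-update.
u^{k+1} = -1.9731 + 1.1171 - 3.8288 = -4.6848
Step 4: Primal residual = |1.1171 - 3.8288| = 2.7117


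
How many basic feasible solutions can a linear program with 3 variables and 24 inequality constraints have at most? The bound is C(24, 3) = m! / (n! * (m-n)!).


Each vertex corresponds to some choice of n active constraints out of m, so the number of vertices is at most C(m, n) = m! / (n!(m-n)!).
m = 24, n = 3
Numerator: 24 * 23 * 22
Denominator: 3! = 6
C(24, 3) = 2024


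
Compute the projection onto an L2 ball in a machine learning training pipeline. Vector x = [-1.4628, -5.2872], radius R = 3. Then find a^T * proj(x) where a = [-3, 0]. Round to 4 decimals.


Step 1: Compute ||x|| (intermediates to 6 decimals).
||x|| = sqrt((-1.4628)^2 + (-5.2872)^2) = 5.485824
Step 2: Project.
Since ||x|| > R, scale = R/||x|| = 3/5.485824 = 0.546864, proj(x) = scale * x
proj(x) = [-0.799953, -2.891379]
Step 3: Dot product.
a^T * proj(x) = -3*(-0.799953) + 0*(-2.891379) = 2.3999


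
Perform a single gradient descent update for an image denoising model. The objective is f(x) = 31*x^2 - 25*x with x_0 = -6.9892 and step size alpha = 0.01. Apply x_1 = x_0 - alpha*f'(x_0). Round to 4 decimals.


We compute the gradient at x_0 and apply the update.
f'(x) = 62*x - 25
f'(-6.9892) = 62*-6.9892 - 25 = -458.3304
x_1 = -6.9892 - 0.01*-458.3304 = -2.4059


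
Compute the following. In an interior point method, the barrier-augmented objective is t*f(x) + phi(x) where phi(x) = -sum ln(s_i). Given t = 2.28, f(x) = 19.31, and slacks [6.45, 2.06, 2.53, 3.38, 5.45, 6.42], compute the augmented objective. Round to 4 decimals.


Step 1: Compute log-barrier.
ln values: [1.8641, 0.7227, 0.9282, 1.2179, 1.6956, 1.8594]
phi = -(1.8641 + 0.7227 + 0.9282 + 1.2179 + 1.6956 + 1.8594) = -8.2879
Step 2: Compute augmented objective.
t*f(x) = 2.28*19.31 = 44.0268
Total = 44.0268 - 8.2879 = 35.7389


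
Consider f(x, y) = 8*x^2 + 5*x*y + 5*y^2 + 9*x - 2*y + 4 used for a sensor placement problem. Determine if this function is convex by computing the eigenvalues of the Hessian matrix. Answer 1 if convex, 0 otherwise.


The Hessian of f(x,y) = 8*x^2 + 5*x*y + 5*y^2 + 9*x - 2*y + 4 is:
H = [[16, 5], [5, 10]]
Trace = 16 + 10 = 26
Determinant = 16*10 - (5)^2 = 135
Discriminant = (26)^2 - 4*135 = 136.0
Eigenvalues: lambda_1 = 7.169, lambda_2 = 18.831
The function is convex.

1


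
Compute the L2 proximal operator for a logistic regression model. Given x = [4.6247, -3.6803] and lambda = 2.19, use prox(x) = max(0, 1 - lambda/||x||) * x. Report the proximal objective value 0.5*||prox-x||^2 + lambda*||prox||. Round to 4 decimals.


Step 1: Compute ||x||.
||x|| = 5.9104
Step 2: Compute scaling factor.
scale = max(0, 1 - 2.19/5.9104) = 0.6295
Step 3: prox(x) = [2.9111, -2.3166]
||prox(x)|| = 3.7204
Step 4: Proximal objective.
0.5*||prox-x||^2 = 2.3981
lambda*||prox|| = 8.1477
Total = 10.5457


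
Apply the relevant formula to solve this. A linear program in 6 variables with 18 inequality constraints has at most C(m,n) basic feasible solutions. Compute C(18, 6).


Each vertex corresponds to some choice of n active constraints out of m, so the number of vertices is at most C(m, n) = m! / (n!(m-n)!).
m = 18, n = 6
Numerator: 18 * 17 * 16 * 15 * 14 * 13
Denominator: 6! = 720
C(18, 6) = 18564


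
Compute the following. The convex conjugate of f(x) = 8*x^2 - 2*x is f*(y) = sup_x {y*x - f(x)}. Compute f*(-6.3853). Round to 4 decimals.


f*(y) = sup_x {y*x - a*x^2 - b*x} = sup_x {(y-b)*x - a*x^2}
FOC: (y - b) - 2a*x = 0 => x* = (y - b)/(2a)
x* = (-6.3853 + 2)/(2*8) = -0.2741
f*(-6.3853) = (y-b)^2/(4a) = (-6.3853 + 2)^2/(4*8)
= 19.2309/32 = 0.601


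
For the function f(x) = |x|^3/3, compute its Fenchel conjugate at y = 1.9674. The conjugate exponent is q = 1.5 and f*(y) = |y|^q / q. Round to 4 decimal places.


The conjugate exponent q satisfies 1/p + 1/q = 1.
p = 3, so q = 3/(3 - 1) = 1.5
|y|^q = 1.9674^1.5 = 2.7596
f*(1.9674) = 2.7596 / 1.5 = 1.8397


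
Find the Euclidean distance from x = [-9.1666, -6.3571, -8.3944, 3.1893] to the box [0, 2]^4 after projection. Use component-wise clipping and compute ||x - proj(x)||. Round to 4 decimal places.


Project each component onto [0, 2].
clip(-9.1666) = 0.0, clip(-6.3571) = 0.0, clip(-8.3944) = 0.0, clip(3.1893) = 2.0
Projection = [0.0, 0.0, 0.0, 2.0]
Squared diffs: [84.0266, 40.4127, 70.466, 1.4144]
Distance = sqrt(196.3197) = 14.0114


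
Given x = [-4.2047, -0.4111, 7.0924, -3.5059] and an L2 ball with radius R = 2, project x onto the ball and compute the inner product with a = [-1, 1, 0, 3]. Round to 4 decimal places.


Step 1: Compute ||x|| (intermediates to 6 decimals).
||x|| = sqrt((-4.2047)^2 + (-0.4111)^2 + 7.0924^2 + (-3.5059)^2) = 8.968945
Step 2: Project.
Since ||x|| > R, scale = R/||x|| = 2/8.968945 = 0.222992, proj(x) = scale * x
proj(x) = [-0.937614, -0.091672, 1.581548, -0.781788]
Step 3: Dot product.
a^T * proj(x) = -1*(-0.937614) + 1*(-0.091672) + 0*1.581548 + 3*(-0.781788) = -1.4994


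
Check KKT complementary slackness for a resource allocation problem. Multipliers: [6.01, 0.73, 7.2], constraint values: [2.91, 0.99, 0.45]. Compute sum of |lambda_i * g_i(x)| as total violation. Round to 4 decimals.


KKT complementary slackness check:
lambda_1 * g_1 = 6.01 * 2.91 = 17.4891
lambda_2 * g_2 = 0.73 * 0.99 = 0.7227
lambda_3 * g_3 = 7.2 * 0.45 = 3.24
Total violation = 17.4891 + 0.7227 + 3.24 = 21.4518


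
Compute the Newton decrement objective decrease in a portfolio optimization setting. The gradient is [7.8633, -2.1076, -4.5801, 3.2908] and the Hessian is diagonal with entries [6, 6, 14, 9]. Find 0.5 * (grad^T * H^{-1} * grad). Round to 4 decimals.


Step 1: H is diagonal, so H^(-1) * g = [1.3106, -0.3513, -0.3272, 0.3656].
Step 2: g^T H^(-1) g = sum_i g_i^2 / H_ii
  = (7.8633)^2/6 + (-2.1076)^2/6 + (-4.5801)^2/14 + (3.2908)^2/9
  = 10.3052 + 0.7403 + 1.4984 + 1.2033 = 13.7472
Step 3: Objective decrease = 0.5 * g^T H^(-1) g = 6.8736


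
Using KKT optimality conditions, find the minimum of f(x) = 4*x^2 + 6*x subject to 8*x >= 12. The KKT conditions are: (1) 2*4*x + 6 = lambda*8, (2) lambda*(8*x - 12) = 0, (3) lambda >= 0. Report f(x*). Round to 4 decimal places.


Step 1: Try lambda = 0 (constraint inactive).
x_unc = -6/(2*4) = -0.75
Check: 8*-0.75 = -6.0 < 12 -- violated!
Step 2: Constraint must be active: 8*x = 12
x* = 12/8 = 1.5
lambda = (2*4*1.5 + 6)/8 = 2.25
Step 3: Compute optimal value.
f(x*) = 4*1.5^2 + 6*1.5 = 18.0


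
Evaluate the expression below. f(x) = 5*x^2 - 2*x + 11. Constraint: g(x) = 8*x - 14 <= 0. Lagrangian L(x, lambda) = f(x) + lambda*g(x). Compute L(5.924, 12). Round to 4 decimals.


Step 1: Evaluate f(x).
f(5.924) = 5*5.924^2 - 2*5.924 + 11 = 174.6209
Step 2: Evaluate g(x).
g(5.924) = 8*5.924 - 14 = 33.392
Step 3: Compute Lagrangian.
L = 174.6209 + 12*33.392 = 575.3249


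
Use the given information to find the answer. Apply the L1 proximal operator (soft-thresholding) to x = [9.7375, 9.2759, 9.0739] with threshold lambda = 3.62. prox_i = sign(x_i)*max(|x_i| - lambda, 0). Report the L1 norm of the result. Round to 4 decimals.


Soft-thresholding with lambda = 3.62:
prox(9.7375) = sign(9.7375)*max(|9.7375| - 3.62, 0) = 6.1175
prox(9.2759) = sign(9.2759)*max(|9.2759| - 3.62, 0) = 5.6559
prox(9.0739) = sign(9.0739)*max(|9.0739| - 3.62, 0) = 5.4539
prox(x) = [6.1175, 5.6559, 5.4539]
||prox(x)||_1 = 6.1175 + 5.6559 + 5.4539 = 17.2273


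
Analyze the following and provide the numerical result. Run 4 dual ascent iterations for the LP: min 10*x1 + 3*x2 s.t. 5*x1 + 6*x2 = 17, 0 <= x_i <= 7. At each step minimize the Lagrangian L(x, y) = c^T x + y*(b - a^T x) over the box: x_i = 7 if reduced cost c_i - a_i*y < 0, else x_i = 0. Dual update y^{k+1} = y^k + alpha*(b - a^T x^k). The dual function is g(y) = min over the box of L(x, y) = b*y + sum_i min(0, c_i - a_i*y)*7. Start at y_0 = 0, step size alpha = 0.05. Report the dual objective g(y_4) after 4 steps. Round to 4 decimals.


Dual ascent for LP: min 10*x1 + 3*x2, 5*x1 + 6*x2 = 17, 0 <= x_i <= 7
Step 1: y^k = 0.0, reduced costs: (10.0, 3.0)
  x^k = (0.0, 0.0), subgradient = b - a^T x = 17.0
  y^{k+1} = 0.0 + 0.05*17.0 = 0.85
Step 2: y^k = 0.85, reduced costs: (5.75, -2.1)
  x^k = (0.0, 7.0), subgradient = b - a^T x = -25.0
  y^{k+1} = 0.85 + 0.05*-25.0 = -0.4
Step 3: y^k = -0.4, reduced costs: (12.0, 5.4)
  x^k = (0.0, 0.0), subgradient = b - a^T x = 17.0
  y^{k+1} = -0.4 + 0.05*17.0 = 0.45
Step 4: y^k = 0.45, reduced costs: (7.75, 0.3)
  x^k = (0.0, 0.0), subgradient = b - a^T x = 17.0
  y^{k+1} = 0.45 + 0.05*17.0 = 1.3
Dual objective at y_4 = 1.3: reduced costs (3.5, -4.8), box minimizer x = (0.0, 7.0)
g(y_4) = b*y + (c1 - a1*y)*x1 + (c2 - a2*y)*x2 = 17*1.3 + 3.5*0.0 + (-4.8)*7.0 = 22.1 + 0.0 - 33.6 = -11.5


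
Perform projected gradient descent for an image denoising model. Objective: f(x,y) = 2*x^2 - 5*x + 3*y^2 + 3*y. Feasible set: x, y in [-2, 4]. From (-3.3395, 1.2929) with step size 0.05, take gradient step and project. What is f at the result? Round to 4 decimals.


Step 1: Compute gradient at (-3.3395, 1.2929).
grad_x = 2*2*-3.3395 - 5 = -18.358
grad_y = 2*3*1.2929 + 3 = 10.7574
Step 2: Gradient step.
x_raw = -3.3395 - 0.05*-18.358 = -2.4216
y_raw = 1.2929 - 0.05*10.7574 = 0.755
Step 3: Project onto [-2, 4].
x_proj = clip(-2.4216) = -2.0
y_proj = clip(0.755) = 0.755
Step 4: Evaluate f.
f(-2.0, 0.755) = 21.9753


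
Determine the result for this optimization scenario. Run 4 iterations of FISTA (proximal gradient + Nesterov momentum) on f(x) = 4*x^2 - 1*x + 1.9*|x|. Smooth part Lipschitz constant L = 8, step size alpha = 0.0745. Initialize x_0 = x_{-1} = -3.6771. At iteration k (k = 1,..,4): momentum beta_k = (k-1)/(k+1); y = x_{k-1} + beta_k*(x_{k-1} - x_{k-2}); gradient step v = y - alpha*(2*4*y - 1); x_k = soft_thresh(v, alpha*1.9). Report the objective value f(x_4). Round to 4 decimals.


FISTA on f(x) = 4*x^2 - 1*x + 1.9*|x|
L = 8, alpha = 0.0745
Iteration 1: beta = 0.0, y = -3.6771 + 0.0*(-3.6771 + 3.6771) = -3.6771
  grad(y) = -30.4168, v = y - alpha*grad = -1.411
  prox(v) = soft_thresh(-1.411, 0.1416) = -1.2695
Iteration 2: beta = 0.3333, y = -1.2695 + 0.3333*(-1.2695 + 3.6771) = -0.467
  grad(y) = -4.7357, v = y - alpha*grad = -0.1142
  prox(v) = soft_thresh(-0.1142, 0.1416) = 0.0
Iteration 3: beta = 0.5, y = 0.0 + 0.5*(0.0 + 1.2695) = 0.6347
  grad(y) = 4.078, v = y - alpha*grad = 0.3309
  prox(v) = soft_thresh(0.3309, 0.1416) = 0.1894
Iteration 4: beta = 0.6, y = 0.1894 + 0.6*(0.1894 - 0.0) = 0.303
  grad(y) = 1.4242, v = y - alpha*grad = 0.1969
  prox(v) = soft_thresh(0.1969, 0.1416) = 0.0554
f(x_4) = 4*0.0554^2 - 1*0.0554 + 1.9*|0.0554| = 0.0621


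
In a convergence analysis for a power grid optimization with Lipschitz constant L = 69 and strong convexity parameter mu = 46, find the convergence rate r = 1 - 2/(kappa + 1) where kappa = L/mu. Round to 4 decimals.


Step 1: Compute the condition number.
kappa = L/mu = 69/46 = 1.5
Step 2: Compute the convergence rate.
r = 1 - 2/(kappa + 1) = 1 - 2*mu/(L + mu) = (L - mu)/(L + mu) = 23/115 = 0.2


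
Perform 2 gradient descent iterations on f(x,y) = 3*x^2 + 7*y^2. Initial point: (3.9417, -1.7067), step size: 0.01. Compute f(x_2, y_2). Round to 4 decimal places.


Gradient descent on f(x,y) = 3*x^2 + 7*y^2.
Starting point: (3.9417, -1.7067), alpha = 0.01
Step 1: grad_x = 2*3*3.9417 = 23.6502, grad_y = 2*7*-1.7067 = -23.8938
  x_1 = 3.9417 - 0.01*23.6502 = 3.7052
  y_1 = -1.7067 - 0.01*-23.8938 = -1.4678
Step 2: grad_x = 2*3*3.7052 = 22.2312, grad_y = 2*7*-1.4678 = -20.5487
  x_2 = 3.7052 - 0.01*22.2312 = 3.4829
  y_2 = -1.4678 - 0.01*-20.5487 = -1.2623
f(3.4829, -1.2623) = 3*3.4829^2 + 7*(-1.2623)^2 = 47.5449
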